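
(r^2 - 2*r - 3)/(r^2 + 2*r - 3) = (r^2 - 2*r - 3)/(r^2 + 2*r - 3)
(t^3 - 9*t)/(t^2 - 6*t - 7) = t*(9 - t^2)/(-t^2 + 6*t + 7)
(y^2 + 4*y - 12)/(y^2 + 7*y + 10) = (y^2 + 4*y - 12)/(y^2 + 7*y + 10)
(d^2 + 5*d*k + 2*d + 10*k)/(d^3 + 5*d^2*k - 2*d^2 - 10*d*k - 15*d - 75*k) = (d + 2)/(d^2 - 2*d - 15)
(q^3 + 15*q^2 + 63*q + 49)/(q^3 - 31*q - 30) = (q^2 + 14*q + 49)/(q^2 - q - 30)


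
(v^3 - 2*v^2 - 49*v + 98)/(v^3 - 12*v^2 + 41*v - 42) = (v + 7)/(v - 3)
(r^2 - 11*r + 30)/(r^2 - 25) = (r - 6)/(r + 5)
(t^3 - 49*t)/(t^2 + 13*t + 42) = t*(t - 7)/(t + 6)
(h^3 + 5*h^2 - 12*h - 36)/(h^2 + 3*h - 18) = h + 2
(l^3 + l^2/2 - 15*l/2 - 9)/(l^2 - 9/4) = 2*(l^2 - l - 6)/(2*l - 3)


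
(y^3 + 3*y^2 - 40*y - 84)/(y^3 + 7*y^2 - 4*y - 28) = (y - 6)/(y - 2)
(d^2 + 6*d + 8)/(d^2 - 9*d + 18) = (d^2 + 6*d + 8)/(d^2 - 9*d + 18)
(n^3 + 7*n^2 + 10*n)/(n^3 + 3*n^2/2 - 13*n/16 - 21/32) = 32*n*(n^2 + 7*n + 10)/(32*n^3 + 48*n^2 - 26*n - 21)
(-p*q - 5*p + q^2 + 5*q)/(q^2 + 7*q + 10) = (-p + q)/(q + 2)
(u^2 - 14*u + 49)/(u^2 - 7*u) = (u - 7)/u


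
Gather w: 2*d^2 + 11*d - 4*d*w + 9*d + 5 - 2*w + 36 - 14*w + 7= 2*d^2 + 20*d + w*(-4*d - 16) + 48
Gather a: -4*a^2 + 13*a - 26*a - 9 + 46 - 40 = -4*a^2 - 13*a - 3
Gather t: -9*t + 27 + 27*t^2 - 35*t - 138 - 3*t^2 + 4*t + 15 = 24*t^2 - 40*t - 96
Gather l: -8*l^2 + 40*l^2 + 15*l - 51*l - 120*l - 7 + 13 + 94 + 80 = 32*l^2 - 156*l + 180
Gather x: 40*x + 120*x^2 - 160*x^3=-160*x^3 + 120*x^2 + 40*x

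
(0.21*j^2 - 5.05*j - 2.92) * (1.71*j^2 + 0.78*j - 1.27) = 0.3591*j^4 - 8.4717*j^3 - 9.1989*j^2 + 4.1359*j + 3.7084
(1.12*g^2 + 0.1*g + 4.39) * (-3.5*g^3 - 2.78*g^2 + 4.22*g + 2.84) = -3.92*g^5 - 3.4636*g^4 - 10.9166*g^3 - 8.6014*g^2 + 18.8098*g + 12.4676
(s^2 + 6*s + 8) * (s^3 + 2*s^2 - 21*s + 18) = s^5 + 8*s^4 - s^3 - 92*s^2 - 60*s + 144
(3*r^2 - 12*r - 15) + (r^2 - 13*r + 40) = 4*r^2 - 25*r + 25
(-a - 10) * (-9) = 9*a + 90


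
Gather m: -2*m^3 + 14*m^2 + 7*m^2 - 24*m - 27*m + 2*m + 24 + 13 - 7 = -2*m^3 + 21*m^2 - 49*m + 30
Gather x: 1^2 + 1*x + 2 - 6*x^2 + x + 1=-6*x^2 + 2*x + 4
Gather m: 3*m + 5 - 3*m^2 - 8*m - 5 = -3*m^2 - 5*m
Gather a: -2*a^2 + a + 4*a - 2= -2*a^2 + 5*a - 2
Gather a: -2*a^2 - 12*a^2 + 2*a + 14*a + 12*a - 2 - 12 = -14*a^2 + 28*a - 14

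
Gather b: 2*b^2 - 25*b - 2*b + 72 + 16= 2*b^2 - 27*b + 88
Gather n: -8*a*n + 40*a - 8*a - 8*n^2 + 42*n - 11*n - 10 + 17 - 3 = 32*a - 8*n^2 + n*(31 - 8*a) + 4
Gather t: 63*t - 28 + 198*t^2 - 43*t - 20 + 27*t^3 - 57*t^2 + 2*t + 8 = 27*t^3 + 141*t^2 + 22*t - 40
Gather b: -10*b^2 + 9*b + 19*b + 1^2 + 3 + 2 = -10*b^2 + 28*b + 6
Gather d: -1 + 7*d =7*d - 1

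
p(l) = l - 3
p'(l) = 1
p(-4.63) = -7.63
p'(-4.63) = 1.00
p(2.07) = -0.93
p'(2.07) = 1.00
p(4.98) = 1.98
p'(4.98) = 1.00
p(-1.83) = -4.83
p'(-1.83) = 1.00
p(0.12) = -2.88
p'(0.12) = 1.00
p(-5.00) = -8.00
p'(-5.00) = 1.00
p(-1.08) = -4.08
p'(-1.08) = 1.00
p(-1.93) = -4.93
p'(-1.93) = 1.00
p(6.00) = 3.00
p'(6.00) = 1.00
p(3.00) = 0.00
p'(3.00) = 1.00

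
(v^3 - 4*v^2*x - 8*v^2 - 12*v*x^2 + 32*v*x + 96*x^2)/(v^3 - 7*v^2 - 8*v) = (v^2 - 4*v*x - 12*x^2)/(v*(v + 1))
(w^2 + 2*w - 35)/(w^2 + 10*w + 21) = (w - 5)/(w + 3)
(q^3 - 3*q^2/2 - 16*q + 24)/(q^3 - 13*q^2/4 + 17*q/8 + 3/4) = 4*(q^2 - 16)/(4*q^2 - 7*q - 2)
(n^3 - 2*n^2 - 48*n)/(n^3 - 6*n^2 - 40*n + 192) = n/(n - 4)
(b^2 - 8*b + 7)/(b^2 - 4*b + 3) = (b - 7)/(b - 3)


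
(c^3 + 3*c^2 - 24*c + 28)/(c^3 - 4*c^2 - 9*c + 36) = (c^3 + 3*c^2 - 24*c + 28)/(c^3 - 4*c^2 - 9*c + 36)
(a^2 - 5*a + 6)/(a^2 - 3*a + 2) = (a - 3)/(a - 1)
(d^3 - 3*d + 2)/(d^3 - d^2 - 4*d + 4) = (d - 1)/(d - 2)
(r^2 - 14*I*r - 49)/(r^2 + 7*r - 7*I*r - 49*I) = (r - 7*I)/(r + 7)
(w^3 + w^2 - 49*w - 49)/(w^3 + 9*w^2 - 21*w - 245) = (w^2 - 6*w - 7)/(w^2 + 2*w - 35)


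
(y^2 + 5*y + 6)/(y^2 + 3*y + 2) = (y + 3)/(y + 1)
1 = 1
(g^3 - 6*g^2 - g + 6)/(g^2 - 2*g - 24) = (g^2 - 1)/(g + 4)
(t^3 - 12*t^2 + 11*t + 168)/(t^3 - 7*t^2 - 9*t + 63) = (t - 8)/(t - 3)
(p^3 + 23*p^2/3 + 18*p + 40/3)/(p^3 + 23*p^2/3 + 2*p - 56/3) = (3*p^2 + 17*p + 20)/(3*p^2 + 17*p - 28)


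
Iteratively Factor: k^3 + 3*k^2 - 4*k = (k + 4)*(k^2 - k) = k*(k + 4)*(k - 1)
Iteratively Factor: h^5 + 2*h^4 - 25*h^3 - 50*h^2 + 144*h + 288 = (h - 4)*(h^4 + 6*h^3 - h^2 - 54*h - 72) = (h - 4)*(h + 3)*(h^3 + 3*h^2 - 10*h - 24) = (h - 4)*(h - 3)*(h + 3)*(h^2 + 6*h + 8) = (h - 4)*(h - 3)*(h + 2)*(h + 3)*(h + 4)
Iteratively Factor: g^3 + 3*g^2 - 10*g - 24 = (g + 2)*(g^2 + g - 12) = (g - 3)*(g + 2)*(g + 4)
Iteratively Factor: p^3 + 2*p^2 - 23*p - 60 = (p - 5)*(p^2 + 7*p + 12) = (p - 5)*(p + 4)*(p + 3)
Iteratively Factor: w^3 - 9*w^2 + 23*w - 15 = (w - 1)*(w^2 - 8*w + 15) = (w - 3)*(w - 1)*(w - 5)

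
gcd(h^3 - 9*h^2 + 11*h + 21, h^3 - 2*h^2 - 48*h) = 1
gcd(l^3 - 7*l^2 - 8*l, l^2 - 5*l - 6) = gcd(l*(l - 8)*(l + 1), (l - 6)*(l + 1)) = l + 1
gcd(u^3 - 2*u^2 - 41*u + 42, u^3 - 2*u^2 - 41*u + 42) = u^3 - 2*u^2 - 41*u + 42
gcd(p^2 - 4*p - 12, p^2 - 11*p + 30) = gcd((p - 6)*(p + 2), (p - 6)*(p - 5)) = p - 6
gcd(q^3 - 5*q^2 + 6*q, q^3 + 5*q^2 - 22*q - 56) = 1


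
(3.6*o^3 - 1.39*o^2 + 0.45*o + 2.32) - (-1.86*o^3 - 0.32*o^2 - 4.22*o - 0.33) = 5.46*o^3 - 1.07*o^2 + 4.67*o + 2.65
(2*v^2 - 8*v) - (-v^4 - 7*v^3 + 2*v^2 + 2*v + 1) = v^4 + 7*v^3 - 10*v - 1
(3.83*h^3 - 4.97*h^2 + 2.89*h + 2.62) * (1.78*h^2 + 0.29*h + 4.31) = 6.8174*h^5 - 7.7359*h^4 + 20.2102*h^3 - 15.919*h^2 + 13.2157*h + 11.2922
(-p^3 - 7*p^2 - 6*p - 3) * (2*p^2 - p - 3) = -2*p^5 - 13*p^4 - 2*p^3 + 21*p^2 + 21*p + 9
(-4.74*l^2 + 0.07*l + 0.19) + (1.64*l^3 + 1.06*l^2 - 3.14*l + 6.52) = 1.64*l^3 - 3.68*l^2 - 3.07*l + 6.71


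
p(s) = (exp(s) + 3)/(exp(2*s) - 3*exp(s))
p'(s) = (exp(s) + 3)*(-2*exp(2*s) + 3*exp(s))/(exp(2*s) - 3*exp(s))^2 + exp(s)/(exp(2*s) - 3*exp(s)) = (-exp(2*s) - 6*exp(s) + 9)*exp(-s)/(exp(2*s) - 6*exp(s) + 9)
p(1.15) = 12.33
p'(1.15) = -252.09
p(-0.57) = -2.59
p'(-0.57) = 1.58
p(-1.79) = -6.70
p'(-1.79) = 5.95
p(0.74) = -2.69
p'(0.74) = -4.65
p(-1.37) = -4.66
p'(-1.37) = 3.87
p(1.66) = 0.70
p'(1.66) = -1.87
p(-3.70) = -41.12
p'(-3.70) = 40.44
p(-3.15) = -24.01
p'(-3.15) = 23.33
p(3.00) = 0.07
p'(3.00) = -0.09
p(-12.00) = -162755.46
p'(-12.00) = 162754.79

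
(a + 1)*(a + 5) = a^2 + 6*a + 5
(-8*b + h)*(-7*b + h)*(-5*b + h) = -280*b^3 + 131*b^2*h - 20*b*h^2 + h^3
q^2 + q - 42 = (q - 6)*(q + 7)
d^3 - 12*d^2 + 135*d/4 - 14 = (d - 8)*(d - 7/2)*(d - 1/2)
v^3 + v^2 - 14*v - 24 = (v - 4)*(v + 2)*(v + 3)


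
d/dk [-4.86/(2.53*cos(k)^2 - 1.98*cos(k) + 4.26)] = (9.6228 - 24.5916*cos(k))*sin(k)/(2.53*cos(k)^2 - 1.98*cos(k) + 4.26)^2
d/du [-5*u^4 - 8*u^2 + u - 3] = -20*u^3 - 16*u + 1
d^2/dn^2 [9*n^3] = 54*n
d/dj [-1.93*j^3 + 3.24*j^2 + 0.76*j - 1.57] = -5.79*j^2 + 6.48*j + 0.76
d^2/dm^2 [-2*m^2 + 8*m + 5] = -4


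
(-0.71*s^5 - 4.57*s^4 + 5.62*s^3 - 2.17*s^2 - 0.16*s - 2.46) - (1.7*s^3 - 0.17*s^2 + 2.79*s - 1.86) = -0.71*s^5 - 4.57*s^4 + 3.92*s^3 - 2.0*s^2 - 2.95*s - 0.6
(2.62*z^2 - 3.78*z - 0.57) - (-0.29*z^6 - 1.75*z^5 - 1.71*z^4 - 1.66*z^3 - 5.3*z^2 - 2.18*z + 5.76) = 0.29*z^6 + 1.75*z^5 + 1.71*z^4 + 1.66*z^3 + 7.92*z^2 - 1.6*z - 6.33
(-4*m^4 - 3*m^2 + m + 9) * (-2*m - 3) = 8*m^5 + 12*m^4 + 6*m^3 + 7*m^2 - 21*m - 27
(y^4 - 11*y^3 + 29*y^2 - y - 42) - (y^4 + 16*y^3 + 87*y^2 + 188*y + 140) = -27*y^3 - 58*y^2 - 189*y - 182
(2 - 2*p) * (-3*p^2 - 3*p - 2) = 6*p^3 - 2*p - 4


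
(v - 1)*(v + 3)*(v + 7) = v^3 + 9*v^2 + 11*v - 21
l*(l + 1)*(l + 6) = l^3 + 7*l^2 + 6*l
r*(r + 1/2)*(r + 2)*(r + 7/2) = r^4 + 6*r^3 + 39*r^2/4 + 7*r/2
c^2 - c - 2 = (c - 2)*(c + 1)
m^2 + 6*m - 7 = (m - 1)*(m + 7)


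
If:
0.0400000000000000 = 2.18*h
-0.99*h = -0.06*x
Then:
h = 0.02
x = 0.30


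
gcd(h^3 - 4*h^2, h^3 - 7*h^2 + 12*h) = h^2 - 4*h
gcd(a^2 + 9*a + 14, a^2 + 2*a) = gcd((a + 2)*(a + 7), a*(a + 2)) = a + 2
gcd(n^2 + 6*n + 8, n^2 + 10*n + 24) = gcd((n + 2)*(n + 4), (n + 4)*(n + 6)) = n + 4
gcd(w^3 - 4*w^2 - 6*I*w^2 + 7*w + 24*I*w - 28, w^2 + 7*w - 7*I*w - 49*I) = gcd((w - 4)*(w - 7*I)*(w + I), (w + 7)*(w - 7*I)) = w - 7*I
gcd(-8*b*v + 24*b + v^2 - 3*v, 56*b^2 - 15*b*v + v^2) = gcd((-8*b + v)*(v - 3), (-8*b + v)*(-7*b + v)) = -8*b + v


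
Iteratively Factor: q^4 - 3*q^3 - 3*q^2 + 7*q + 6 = (q + 1)*(q^3 - 4*q^2 + q + 6) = (q + 1)^2*(q^2 - 5*q + 6) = (q - 2)*(q + 1)^2*(q - 3)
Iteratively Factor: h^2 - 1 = (h - 1)*(h + 1)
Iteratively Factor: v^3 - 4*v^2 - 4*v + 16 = (v + 2)*(v^2 - 6*v + 8) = (v - 2)*(v + 2)*(v - 4)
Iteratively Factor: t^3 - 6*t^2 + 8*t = (t)*(t^2 - 6*t + 8) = t*(t - 4)*(t - 2)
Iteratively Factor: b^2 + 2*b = (b + 2)*(b)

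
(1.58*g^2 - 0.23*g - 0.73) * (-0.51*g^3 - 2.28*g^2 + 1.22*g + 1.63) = -0.8058*g^5 - 3.4851*g^4 + 2.8243*g^3 + 3.9592*g^2 - 1.2655*g - 1.1899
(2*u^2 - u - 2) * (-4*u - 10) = -8*u^3 - 16*u^2 + 18*u + 20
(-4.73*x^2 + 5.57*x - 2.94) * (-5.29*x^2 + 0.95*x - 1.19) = 25.0217*x^4 - 33.9588*x^3 + 26.4728*x^2 - 9.4213*x + 3.4986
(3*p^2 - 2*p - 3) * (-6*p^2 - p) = -18*p^4 + 9*p^3 + 20*p^2 + 3*p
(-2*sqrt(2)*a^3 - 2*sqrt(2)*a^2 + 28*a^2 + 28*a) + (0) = -2*sqrt(2)*a^3 - 2*sqrt(2)*a^2 + 28*a^2 + 28*a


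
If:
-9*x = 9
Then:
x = -1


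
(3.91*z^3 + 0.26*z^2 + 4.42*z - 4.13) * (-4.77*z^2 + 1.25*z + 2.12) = -18.6507*z^5 + 3.6473*z^4 - 12.4692*z^3 + 25.7763*z^2 + 4.2079*z - 8.7556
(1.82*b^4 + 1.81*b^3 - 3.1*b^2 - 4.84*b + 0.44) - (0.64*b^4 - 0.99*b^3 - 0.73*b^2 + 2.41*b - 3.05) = 1.18*b^4 + 2.8*b^3 - 2.37*b^2 - 7.25*b + 3.49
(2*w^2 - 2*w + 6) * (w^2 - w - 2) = 2*w^4 - 4*w^3 + 4*w^2 - 2*w - 12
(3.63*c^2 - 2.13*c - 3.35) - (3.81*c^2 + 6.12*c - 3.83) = -0.18*c^2 - 8.25*c + 0.48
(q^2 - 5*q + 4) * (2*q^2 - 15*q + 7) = 2*q^4 - 25*q^3 + 90*q^2 - 95*q + 28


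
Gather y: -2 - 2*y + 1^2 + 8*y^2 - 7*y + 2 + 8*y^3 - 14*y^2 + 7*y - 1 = 8*y^3 - 6*y^2 - 2*y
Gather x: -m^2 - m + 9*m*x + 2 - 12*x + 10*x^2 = -m^2 - m + 10*x^2 + x*(9*m - 12) + 2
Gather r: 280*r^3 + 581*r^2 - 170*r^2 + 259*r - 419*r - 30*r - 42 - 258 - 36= 280*r^3 + 411*r^2 - 190*r - 336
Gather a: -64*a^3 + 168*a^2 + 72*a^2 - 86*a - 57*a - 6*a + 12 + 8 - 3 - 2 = -64*a^3 + 240*a^2 - 149*a + 15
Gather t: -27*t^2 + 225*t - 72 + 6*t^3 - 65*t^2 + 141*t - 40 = 6*t^3 - 92*t^2 + 366*t - 112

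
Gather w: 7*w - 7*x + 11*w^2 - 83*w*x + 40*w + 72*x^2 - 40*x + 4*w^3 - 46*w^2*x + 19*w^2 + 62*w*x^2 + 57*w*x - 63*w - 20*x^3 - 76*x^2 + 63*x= 4*w^3 + w^2*(30 - 46*x) + w*(62*x^2 - 26*x - 16) - 20*x^3 - 4*x^2 + 16*x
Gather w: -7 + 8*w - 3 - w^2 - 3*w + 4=-w^2 + 5*w - 6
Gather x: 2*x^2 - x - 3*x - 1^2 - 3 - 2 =2*x^2 - 4*x - 6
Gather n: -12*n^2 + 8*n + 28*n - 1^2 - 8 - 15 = -12*n^2 + 36*n - 24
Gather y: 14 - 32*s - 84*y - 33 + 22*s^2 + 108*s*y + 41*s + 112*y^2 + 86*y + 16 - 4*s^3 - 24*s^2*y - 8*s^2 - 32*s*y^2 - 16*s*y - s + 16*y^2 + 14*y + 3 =-4*s^3 + 14*s^2 + 8*s + y^2*(128 - 32*s) + y*(-24*s^2 + 92*s + 16)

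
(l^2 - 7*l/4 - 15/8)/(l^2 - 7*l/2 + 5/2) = (l + 3/4)/(l - 1)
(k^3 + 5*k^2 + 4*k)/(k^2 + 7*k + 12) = k*(k + 1)/(k + 3)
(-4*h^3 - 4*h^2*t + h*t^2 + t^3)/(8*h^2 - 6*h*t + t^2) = (2*h^2 + 3*h*t + t^2)/(-4*h + t)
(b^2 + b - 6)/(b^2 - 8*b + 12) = (b + 3)/(b - 6)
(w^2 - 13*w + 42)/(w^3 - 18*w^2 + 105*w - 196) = (w - 6)/(w^2 - 11*w + 28)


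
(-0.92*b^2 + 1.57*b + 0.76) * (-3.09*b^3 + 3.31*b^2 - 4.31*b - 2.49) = 2.8428*b^5 - 7.8965*b^4 + 6.8135*b^3 - 1.9603*b^2 - 7.1849*b - 1.8924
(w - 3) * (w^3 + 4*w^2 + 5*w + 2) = w^4 + w^3 - 7*w^2 - 13*w - 6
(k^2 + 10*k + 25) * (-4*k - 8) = -4*k^3 - 48*k^2 - 180*k - 200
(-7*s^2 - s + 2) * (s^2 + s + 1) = -7*s^4 - 8*s^3 - 6*s^2 + s + 2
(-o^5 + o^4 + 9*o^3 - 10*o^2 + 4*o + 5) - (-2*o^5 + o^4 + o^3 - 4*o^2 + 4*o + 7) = o^5 + 8*o^3 - 6*o^2 - 2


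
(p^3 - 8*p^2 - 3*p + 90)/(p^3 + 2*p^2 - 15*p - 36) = (p^2 - 11*p + 30)/(p^2 - p - 12)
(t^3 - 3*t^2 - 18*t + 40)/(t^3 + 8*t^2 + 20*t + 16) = (t^2 - 7*t + 10)/(t^2 + 4*t + 4)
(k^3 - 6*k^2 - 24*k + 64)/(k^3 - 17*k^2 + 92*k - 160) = (k^2 + 2*k - 8)/(k^2 - 9*k + 20)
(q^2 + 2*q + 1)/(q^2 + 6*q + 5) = (q + 1)/(q + 5)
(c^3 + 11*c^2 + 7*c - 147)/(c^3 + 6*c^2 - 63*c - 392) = (c - 3)/(c - 8)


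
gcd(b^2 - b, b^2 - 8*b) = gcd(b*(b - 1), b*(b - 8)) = b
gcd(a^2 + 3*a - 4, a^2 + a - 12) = a + 4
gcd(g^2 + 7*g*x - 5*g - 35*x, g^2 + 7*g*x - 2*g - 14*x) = g + 7*x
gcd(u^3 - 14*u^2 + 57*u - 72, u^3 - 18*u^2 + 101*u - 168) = u^2 - 11*u + 24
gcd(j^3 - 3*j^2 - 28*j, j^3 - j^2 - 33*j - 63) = j - 7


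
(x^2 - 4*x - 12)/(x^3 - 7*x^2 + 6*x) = (x + 2)/(x*(x - 1))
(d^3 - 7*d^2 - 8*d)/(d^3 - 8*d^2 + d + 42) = d*(d^2 - 7*d - 8)/(d^3 - 8*d^2 + d + 42)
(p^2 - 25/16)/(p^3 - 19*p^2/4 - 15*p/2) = (p - 5/4)/(p*(p - 6))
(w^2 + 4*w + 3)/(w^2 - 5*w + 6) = (w^2 + 4*w + 3)/(w^2 - 5*w + 6)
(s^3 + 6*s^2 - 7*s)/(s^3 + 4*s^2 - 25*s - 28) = s*(s - 1)/(s^2 - 3*s - 4)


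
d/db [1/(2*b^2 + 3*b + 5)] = (-4*b - 3)/(2*b^2 + 3*b + 5)^2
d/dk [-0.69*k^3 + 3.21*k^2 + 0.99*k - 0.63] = -2.07*k^2 + 6.42*k + 0.99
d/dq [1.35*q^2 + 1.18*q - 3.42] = 2.7*q + 1.18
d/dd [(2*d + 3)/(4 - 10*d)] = 19/(2*(25*d^2 - 20*d + 4))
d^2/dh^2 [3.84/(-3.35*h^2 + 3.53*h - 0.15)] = (86.1888*h^2 - 90.81984*h - 3.84*(6.7*h - 3.53)*(13.4*h - 7.06) + 3.8592)/(3.35*h^2 - 3.53*h + 0.15)^3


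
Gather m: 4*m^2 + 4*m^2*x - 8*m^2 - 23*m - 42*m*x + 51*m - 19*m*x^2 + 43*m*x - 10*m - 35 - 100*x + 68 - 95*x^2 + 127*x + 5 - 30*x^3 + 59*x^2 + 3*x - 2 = m^2*(4*x - 4) + m*(-19*x^2 + x + 18) - 30*x^3 - 36*x^2 + 30*x + 36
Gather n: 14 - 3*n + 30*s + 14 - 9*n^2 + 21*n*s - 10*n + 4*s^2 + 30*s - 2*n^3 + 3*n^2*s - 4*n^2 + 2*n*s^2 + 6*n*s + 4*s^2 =-2*n^3 + n^2*(3*s - 13) + n*(2*s^2 + 27*s - 13) + 8*s^2 + 60*s + 28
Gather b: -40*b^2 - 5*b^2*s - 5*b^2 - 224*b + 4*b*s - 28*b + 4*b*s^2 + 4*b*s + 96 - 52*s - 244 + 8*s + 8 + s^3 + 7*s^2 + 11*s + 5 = b^2*(-5*s - 45) + b*(4*s^2 + 8*s - 252) + s^3 + 7*s^2 - 33*s - 135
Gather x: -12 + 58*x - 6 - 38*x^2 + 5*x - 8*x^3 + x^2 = -8*x^3 - 37*x^2 + 63*x - 18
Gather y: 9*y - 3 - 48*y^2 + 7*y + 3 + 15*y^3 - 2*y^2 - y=15*y^3 - 50*y^2 + 15*y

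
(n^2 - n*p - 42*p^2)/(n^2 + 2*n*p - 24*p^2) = (-n + 7*p)/(-n + 4*p)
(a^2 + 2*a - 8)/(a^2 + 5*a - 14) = (a + 4)/(a + 7)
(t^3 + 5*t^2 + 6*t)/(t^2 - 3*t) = (t^2 + 5*t + 6)/(t - 3)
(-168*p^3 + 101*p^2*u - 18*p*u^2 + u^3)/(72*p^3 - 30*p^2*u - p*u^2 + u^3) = (-56*p^2 + 15*p*u - u^2)/(24*p^2 - 2*p*u - u^2)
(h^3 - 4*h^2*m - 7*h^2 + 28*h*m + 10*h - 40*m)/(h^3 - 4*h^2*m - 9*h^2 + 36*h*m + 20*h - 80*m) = (h - 2)/(h - 4)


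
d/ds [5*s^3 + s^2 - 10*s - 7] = 15*s^2 + 2*s - 10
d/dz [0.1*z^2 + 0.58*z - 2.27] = 0.2*z + 0.58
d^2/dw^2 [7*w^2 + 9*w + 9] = 14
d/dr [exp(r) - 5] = exp(r)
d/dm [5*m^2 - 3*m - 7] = 10*m - 3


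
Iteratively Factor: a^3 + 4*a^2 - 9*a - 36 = (a + 3)*(a^2 + a - 12) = (a - 3)*(a + 3)*(a + 4)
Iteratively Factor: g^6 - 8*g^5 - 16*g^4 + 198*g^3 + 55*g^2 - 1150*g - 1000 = (g + 1)*(g^5 - 9*g^4 - 7*g^3 + 205*g^2 - 150*g - 1000) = (g + 1)*(g + 2)*(g^4 - 11*g^3 + 15*g^2 + 175*g - 500) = (g - 5)*(g + 1)*(g + 2)*(g^3 - 6*g^2 - 15*g + 100) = (g - 5)*(g + 1)*(g + 2)*(g + 4)*(g^2 - 10*g + 25) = (g - 5)^2*(g + 1)*(g + 2)*(g + 4)*(g - 5)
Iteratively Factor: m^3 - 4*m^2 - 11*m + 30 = (m - 2)*(m^2 - 2*m - 15) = (m - 5)*(m - 2)*(m + 3)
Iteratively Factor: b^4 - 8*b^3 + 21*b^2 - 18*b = (b - 2)*(b^3 - 6*b^2 + 9*b) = (b - 3)*(b - 2)*(b^2 - 3*b) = b*(b - 3)*(b - 2)*(b - 3)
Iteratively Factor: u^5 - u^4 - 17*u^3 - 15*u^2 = (u + 1)*(u^4 - 2*u^3 - 15*u^2) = (u - 5)*(u + 1)*(u^3 + 3*u^2) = (u - 5)*(u + 1)*(u + 3)*(u^2) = u*(u - 5)*(u + 1)*(u + 3)*(u)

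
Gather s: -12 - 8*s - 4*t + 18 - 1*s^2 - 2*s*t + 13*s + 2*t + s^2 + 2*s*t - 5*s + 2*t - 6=0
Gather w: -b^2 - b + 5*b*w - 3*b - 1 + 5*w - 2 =-b^2 - 4*b + w*(5*b + 5) - 3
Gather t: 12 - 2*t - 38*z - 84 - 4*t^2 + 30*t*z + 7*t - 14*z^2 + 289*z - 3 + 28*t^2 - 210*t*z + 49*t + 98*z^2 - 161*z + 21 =24*t^2 + t*(54 - 180*z) + 84*z^2 + 90*z - 54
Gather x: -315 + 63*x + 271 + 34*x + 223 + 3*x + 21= 100*x + 200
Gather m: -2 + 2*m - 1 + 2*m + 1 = 4*m - 2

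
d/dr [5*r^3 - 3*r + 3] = 15*r^2 - 3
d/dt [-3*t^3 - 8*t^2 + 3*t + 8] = -9*t^2 - 16*t + 3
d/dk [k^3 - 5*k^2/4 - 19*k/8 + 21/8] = 3*k^2 - 5*k/2 - 19/8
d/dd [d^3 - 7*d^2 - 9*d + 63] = 3*d^2 - 14*d - 9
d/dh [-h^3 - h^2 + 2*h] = -3*h^2 - 2*h + 2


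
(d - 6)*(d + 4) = d^2 - 2*d - 24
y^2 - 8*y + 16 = (y - 4)^2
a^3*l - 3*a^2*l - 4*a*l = a*(a - 4)*(a*l + l)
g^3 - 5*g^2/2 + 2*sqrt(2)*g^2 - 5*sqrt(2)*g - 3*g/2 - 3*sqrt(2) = (g - 3)*(g + 1/2)*(g + 2*sqrt(2))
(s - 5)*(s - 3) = s^2 - 8*s + 15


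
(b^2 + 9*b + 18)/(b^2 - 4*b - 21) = (b + 6)/(b - 7)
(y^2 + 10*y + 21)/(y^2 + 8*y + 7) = (y + 3)/(y + 1)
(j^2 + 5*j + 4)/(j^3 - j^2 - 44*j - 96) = (j + 1)/(j^2 - 5*j - 24)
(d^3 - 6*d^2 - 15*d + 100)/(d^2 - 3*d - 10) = (d^2 - d - 20)/(d + 2)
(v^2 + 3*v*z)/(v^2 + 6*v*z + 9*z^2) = v/(v + 3*z)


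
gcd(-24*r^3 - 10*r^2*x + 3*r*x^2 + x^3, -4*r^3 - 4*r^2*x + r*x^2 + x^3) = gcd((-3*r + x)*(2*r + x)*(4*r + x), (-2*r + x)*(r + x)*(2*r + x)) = 2*r + x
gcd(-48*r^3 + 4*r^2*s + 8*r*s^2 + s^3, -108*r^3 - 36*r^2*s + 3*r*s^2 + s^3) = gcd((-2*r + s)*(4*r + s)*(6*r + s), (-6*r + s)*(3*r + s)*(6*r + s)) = 6*r + s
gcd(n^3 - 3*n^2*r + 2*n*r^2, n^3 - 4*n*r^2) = -n^2 + 2*n*r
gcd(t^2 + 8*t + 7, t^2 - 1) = t + 1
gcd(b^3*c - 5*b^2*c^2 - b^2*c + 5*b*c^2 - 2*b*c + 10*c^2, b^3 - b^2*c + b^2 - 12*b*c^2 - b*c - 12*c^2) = b + 1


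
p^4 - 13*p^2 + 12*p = p*(p - 3)*(p - 1)*(p + 4)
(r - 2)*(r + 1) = r^2 - r - 2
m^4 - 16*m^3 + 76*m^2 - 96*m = m*(m - 8)*(m - 6)*(m - 2)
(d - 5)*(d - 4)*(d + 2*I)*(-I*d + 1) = -I*d^4 + 3*d^3 + 9*I*d^3 - 27*d^2 - 18*I*d^2 + 60*d - 18*I*d + 40*I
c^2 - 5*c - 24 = (c - 8)*(c + 3)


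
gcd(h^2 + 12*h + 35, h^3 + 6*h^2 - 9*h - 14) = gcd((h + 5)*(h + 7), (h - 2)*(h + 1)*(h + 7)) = h + 7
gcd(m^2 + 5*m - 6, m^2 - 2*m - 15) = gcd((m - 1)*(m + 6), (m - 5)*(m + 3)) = 1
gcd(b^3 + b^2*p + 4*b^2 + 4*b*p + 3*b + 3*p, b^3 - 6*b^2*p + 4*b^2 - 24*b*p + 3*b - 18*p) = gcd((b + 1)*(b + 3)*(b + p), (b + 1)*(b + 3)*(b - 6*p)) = b^2 + 4*b + 3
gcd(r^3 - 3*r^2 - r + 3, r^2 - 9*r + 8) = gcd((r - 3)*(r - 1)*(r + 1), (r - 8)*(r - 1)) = r - 1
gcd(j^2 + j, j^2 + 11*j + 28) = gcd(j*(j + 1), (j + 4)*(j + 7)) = 1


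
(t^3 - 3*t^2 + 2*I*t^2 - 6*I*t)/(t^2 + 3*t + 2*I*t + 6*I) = t*(t - 3)/(t + 3)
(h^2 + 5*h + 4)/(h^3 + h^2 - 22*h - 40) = (h + 1)/(h^2 - 3*h - 10)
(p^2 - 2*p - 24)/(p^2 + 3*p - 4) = (p - 6)/(p - 1)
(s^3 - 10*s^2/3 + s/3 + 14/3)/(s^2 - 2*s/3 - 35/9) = 3*(s^2 - s - 2)/(3*s + 5)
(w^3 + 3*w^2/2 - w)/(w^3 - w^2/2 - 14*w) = (-2*w^2 - 3*w + 2)/(-2*w^2 + w + 28)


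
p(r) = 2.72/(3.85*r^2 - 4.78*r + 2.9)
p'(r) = 2.72*(4.78 - 7.7*r)/(3.85*r^2 - 4.78*r + 2.9)^2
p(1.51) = 0.61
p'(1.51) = -0.94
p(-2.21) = 0.08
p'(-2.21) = 0.06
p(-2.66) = 0.06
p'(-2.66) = 0.04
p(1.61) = 0.52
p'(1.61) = -0.77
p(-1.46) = 0.15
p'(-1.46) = 0.13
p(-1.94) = 0.10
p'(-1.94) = 0.08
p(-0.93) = 0.25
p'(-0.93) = 0.29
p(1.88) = 0.36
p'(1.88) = -0.47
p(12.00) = 0.01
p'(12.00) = -0.00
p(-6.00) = 0.02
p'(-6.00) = 0.00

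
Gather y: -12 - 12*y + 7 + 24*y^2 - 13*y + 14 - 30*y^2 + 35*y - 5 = -6*y^2 + 10*y + 4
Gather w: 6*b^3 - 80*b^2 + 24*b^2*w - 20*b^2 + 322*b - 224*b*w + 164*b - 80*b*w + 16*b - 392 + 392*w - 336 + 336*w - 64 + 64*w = 6*b^3 - 100*b^2 + 502*b + w*(24*b^2 - 304*b + 792) - 792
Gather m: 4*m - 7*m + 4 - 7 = -3*m - 3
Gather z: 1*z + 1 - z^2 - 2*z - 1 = -z^2 - z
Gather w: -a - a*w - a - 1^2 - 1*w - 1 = -2*a + w*(-a - 1) - 2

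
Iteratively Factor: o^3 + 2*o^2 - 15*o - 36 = (o + 3)*(o^2 - o - 12) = (o + 3)^2*(o - 4)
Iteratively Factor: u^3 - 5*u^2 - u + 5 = (u + 1)*(u^2 - 6*u + 5) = (u - 1)*(u + 1)*(u - 5)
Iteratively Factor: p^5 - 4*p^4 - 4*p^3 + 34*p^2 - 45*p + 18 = (p - 1)*(p^4 - 3*p^3 - 7*p^2 + 27*p - 18) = (p - 1)^2*(p^3 - 2*p^2 - 9*p + 18) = (p - 3)*(p - 1)^2*(p^2 + p - 6) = (p - 3)*(p - 2)*(p - 1)^2*(p + 3)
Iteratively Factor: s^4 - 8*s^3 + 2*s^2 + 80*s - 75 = (s - 1)*(s^3 - 7*s^2 - 5*s + 75) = (s - 5)*(s - 1)*(s^2 - 2*s - 15) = (s - 5)^2*(s - 1)*(s + 3)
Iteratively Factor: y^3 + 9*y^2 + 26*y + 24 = (y + 2)*(y^2 + 7*y + 12) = (y + 2)*(y + 4)*(y + 3)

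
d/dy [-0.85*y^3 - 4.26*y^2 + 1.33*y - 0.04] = -2.55*y^2 - 8.52*y + 1.33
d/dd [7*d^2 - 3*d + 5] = 14*d - 3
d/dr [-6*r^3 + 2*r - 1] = 2 - 18*r^2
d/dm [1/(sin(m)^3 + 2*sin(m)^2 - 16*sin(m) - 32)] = (-3*sin(m)^2 - 4*sin(m) + 16)*cos(m)/(sin(m)^3 + 2*sin(m)^2 - 16*sin(m) - 32)^2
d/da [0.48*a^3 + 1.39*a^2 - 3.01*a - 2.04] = 1.44*a^2 + 2.78*a - 3.01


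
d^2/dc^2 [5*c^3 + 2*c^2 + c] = 30*c + 4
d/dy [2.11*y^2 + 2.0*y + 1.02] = 4.22*y + 2.0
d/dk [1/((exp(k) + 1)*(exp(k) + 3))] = 2*(-exp(k) - 2)*exp(k)/(exp(4*k) + 8*exp(3*k) + 22*exp(2*k) + 24*exp(k) + 9)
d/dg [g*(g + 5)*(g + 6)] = 3*g^2 + 22*g + 30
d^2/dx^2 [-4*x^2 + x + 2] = -8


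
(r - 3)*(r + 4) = r^2 + r - 12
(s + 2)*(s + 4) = s^2 + 6*s + 8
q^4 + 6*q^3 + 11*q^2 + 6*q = q*(q + 1)*(q + 2)*(q + 3)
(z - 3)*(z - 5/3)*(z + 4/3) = z^3 - 10*z^2/3 - 11*z/9 + 20/3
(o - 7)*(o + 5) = o^2 - 2*o - 35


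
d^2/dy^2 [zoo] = 0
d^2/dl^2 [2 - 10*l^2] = -20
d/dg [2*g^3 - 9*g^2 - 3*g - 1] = 6*g^2 - 18*g - 3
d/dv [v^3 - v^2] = v*(3*v - 2)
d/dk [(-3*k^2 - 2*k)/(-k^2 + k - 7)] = (-5*k^2 + 42*k + 14)/(k^4 - 2*k^3 + 15*k^2 - 14*k + 49)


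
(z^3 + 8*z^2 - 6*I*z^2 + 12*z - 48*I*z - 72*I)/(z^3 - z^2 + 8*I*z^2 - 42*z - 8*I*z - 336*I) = (z^2 + z*(2 - 6*I) - 12*I)/(z^2 + z*(-7 + 8*I) - 56*I)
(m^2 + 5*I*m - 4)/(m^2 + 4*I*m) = (m + I)/m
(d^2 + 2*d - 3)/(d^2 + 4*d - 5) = (d + 3)/(d + 5)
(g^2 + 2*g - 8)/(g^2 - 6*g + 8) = (g + 4)/(g - 4)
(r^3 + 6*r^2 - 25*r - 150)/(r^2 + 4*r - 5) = (r^2 + r - 30)/(r - 1)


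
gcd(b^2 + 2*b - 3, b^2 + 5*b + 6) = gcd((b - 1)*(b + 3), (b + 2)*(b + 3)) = b + 3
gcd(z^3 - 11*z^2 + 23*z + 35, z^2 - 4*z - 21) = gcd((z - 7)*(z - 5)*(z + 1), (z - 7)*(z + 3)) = z - 7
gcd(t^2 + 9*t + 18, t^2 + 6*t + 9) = t + 3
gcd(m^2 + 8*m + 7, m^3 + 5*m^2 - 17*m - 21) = m^2 + 8*m + 7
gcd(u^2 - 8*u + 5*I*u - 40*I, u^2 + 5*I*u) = u + 5*I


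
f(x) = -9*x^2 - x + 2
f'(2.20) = -40.60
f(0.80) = -4.56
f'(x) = -18*x - 1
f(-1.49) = -16.49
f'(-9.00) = 161.00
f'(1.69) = -31.42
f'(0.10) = -2.80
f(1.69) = -25.39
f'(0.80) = -15.40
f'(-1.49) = 25.82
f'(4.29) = -78.22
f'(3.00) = -55.00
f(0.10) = 1.81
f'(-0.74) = 12.32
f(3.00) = -82.00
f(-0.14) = 1.96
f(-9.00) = -718.00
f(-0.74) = -2.19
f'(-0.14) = 1.52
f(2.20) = -43.76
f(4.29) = -167.93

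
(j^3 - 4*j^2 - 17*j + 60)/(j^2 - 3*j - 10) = (j^2 + j - 12)/(j + 2)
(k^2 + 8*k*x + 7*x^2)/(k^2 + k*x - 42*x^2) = (-k - x)/(-k + 6*x)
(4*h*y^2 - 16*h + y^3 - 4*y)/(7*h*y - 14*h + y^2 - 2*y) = (4*h*y + 8*h + y^2 + 2*y)/(7*h + y)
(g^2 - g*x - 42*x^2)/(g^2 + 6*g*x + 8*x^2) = (g^2 - g*x - 42*x^2)/(g^2 + 6*g*x + 8*x^2)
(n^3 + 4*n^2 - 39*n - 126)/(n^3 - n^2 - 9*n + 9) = (n^2 + n - 42)/(n^2 - 4*n + 3)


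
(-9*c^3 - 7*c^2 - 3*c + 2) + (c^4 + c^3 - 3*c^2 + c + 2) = c^4 - 8*c^3 - 10*c^2 - 2*c + 4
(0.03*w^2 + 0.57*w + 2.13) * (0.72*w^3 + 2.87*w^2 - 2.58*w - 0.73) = 0.0216*w^5 + 0.4965*w^4 + 3.0921*w^3 + 4.6206*w^2 - 5.9115*w - 1.5549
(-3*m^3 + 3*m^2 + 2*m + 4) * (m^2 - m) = -3*m^5 + 6*m^4 - m^3 + 2*m^2 - 4*m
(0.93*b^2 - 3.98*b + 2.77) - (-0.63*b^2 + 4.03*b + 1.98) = 1.56*b^2 - 8.01*b + 0.79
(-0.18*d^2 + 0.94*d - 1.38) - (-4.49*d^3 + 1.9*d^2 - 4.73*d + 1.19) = 4.49*d^3 - 2.08*d^2 + 5.67*d - 2.57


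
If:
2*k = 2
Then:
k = 1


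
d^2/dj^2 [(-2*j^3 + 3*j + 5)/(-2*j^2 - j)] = 10*(-2*j^3 - 12*j^2 - 6*j - 1)/(j^3*(8*j^3 + 12*j^2 + 6*j + 1))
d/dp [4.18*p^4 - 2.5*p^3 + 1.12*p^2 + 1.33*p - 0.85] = 16.72*p^3 - 7.5*p^2 + 2.24*p + 1.33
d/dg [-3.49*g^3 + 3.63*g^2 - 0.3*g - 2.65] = -10.47*g^2 + 7.26*g - 0.3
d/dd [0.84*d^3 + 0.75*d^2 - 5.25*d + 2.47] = 2.52*d^2 + 1.5*d - 5.25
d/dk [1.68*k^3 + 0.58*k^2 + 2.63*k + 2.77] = 5.04*k^2 + 1.16*k + 2.63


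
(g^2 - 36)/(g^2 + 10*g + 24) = (g - 6)/(g + 4)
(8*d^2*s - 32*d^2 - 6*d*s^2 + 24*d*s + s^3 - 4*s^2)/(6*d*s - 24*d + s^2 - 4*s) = (8*d^2 - 6*d*s + s^2)/(6*d + s)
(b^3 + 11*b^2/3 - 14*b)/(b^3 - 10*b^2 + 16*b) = (b^2 + 11*b/3 - 14)/(b^2 - 10*b + 16)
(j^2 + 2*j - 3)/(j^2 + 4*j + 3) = (j - 1)/(j + 1)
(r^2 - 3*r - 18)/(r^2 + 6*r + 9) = (r - 6)/(r + 3)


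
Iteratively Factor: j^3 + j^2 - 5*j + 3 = (j + 3)*(j^2 - 2*j + 1) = (j - 1)*(j + 3)*(j - 1)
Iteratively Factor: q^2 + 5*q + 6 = (q + 2)*(q + 3)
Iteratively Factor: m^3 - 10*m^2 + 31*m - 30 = (m - 3)*(m^2 - 7*m + 10) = (m - 5)*(m - 3)*(m - 2)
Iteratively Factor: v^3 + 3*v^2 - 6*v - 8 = (v - 2)*(v^2 + 5*v + 4) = (v - 2)*(v + 1)*(v + 4)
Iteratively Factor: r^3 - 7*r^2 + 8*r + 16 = (r + 1)*(r^2 - 8*r + 16) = (r - 4)*(r + 1)*(r - 4)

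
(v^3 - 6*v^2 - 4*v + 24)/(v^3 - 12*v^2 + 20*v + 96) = (v - 2)/(v - 8)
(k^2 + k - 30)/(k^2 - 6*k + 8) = (k^2 + k - 30)/(k^2 - 6*k + 8)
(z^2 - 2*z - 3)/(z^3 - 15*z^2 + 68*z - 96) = (z + 1)/(z^2 - 12*z + 32)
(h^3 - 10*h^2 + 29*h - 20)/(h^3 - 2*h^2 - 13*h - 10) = (h^2 - 5*h + 4)/(h^2 + 3*h + 2)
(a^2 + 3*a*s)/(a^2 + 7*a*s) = (a + 3*s)/(a + 7*s)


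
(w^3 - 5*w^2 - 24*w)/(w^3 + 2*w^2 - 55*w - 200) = w*(w + 3)/(w^2 + 10*w + 25)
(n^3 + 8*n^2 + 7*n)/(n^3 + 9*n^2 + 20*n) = (n^2 + 8*n + 7)/(n^2 + 9*n + 20)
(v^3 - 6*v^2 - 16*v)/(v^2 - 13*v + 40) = v*(v + 2)/(v - 5)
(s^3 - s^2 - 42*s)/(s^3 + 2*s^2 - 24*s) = (s - 7)/(s - 4)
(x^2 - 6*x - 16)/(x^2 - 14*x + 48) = (x + 2)/(x - 6)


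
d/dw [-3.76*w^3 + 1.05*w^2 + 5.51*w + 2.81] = -11.28*w^2 + 2.1*w + 5.51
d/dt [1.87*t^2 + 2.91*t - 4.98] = 3.74*t + 2.91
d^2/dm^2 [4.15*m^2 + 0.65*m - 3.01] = 8.30000000000000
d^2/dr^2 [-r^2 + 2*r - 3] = -2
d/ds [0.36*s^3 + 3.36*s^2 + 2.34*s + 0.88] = 1.08*s^2 + 6.72*s + 2.34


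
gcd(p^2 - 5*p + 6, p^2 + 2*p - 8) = p - 2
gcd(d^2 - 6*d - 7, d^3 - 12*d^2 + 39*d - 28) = d - 7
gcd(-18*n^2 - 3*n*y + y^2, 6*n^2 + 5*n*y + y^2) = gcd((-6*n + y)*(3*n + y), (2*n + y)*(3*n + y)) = 3*n + y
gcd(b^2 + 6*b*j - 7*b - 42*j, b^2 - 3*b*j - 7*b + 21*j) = b - 7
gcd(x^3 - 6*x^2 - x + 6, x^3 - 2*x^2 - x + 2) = x^2 - 1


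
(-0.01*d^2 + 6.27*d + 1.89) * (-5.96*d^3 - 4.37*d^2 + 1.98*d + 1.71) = 0.0596*d^5 - 37.3255*d^4 - 38.6841*d^3 + 4.1382*d^2 + 14.4639*d + 3.2319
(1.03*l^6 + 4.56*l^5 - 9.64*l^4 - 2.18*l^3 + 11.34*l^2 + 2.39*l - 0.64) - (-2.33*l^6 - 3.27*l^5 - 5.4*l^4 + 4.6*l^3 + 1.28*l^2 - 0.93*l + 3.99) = 3.36*l^6 + 7.83*l^5 - 4.24*l^4 - 6.78*l^3 + 10.06*l^2 + 3.32*l - 4.63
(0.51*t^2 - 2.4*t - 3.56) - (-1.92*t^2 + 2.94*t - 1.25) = 2.43*t^2 - 5.34*t - 2.31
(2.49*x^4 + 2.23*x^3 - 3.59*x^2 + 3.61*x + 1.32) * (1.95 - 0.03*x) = -0.0747*x^5 + 4.7886*x^4 + 4.4562*x^3 - 7.1088*x^2 + 6.9999*x + 2.574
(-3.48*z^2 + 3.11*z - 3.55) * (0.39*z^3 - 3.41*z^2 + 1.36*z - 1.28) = -1.3572*z^5 + 13.0797*z^4 - 16.7224*z^3 + 20.7895*z^2 - 8.8088*z + 4.544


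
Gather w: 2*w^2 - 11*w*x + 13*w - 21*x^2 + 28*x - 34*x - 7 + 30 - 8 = 2*w^2 + w*(13 - 11*x) - 21*x^2 - 6*x + 15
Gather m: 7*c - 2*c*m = -2*c*m + 7*c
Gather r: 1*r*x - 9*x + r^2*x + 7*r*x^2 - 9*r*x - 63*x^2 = r^2*x + r*(7*x^2 - 8*x) - 63*x^2 - 9*x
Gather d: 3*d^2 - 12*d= 3*d^2 - 12*d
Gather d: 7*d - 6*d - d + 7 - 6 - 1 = 0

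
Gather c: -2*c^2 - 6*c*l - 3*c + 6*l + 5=-2*c^2 + c*(-6*l - 3) + 6*l + 5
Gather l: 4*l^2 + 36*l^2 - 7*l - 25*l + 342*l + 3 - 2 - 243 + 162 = 40*l^2 + 310*l - 80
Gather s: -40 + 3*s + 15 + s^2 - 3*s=s^2 - 25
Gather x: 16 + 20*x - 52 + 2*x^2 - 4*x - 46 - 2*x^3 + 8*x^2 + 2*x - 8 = -2*x^3 + 10*x^2 + 18*x - 90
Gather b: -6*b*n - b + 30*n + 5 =b*(-6*n - 1) + 30*n + 5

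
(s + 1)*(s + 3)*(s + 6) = s^3 + 10*s^2 + 27*s + 18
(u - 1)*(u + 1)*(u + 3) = u^3 + 3*u^2 - u - 3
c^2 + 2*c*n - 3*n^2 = (c - n)*(c + 3*n)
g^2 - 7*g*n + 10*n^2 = (g - 5*n)*(g - 2*n)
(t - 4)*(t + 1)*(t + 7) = t^3 + 4*t^2 - 25*t - 28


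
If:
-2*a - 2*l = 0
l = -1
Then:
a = 1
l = -1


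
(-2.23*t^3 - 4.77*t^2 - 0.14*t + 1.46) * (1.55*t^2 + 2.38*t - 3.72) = -3.4565*t^5 - 12.7009*t^4 - 3.274*t^3 + 19.6742*t^2 + 3.9956*t - 5.4312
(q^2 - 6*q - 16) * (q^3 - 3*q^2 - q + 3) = q^5 - 9*q^4 + q^3 + 57*q^2 - 2*q - 48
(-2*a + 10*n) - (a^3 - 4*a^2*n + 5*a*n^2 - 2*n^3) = -a^3 + 4*a^2*n - 5*a*n^2 - 2*a + 2*n^3 + 10*n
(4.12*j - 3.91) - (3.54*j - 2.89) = 0.58*j - 1.02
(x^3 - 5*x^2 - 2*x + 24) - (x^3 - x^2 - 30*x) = -4*x^2 + 28*x + 24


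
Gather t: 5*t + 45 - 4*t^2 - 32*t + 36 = -4*t^2 - 27*t + 81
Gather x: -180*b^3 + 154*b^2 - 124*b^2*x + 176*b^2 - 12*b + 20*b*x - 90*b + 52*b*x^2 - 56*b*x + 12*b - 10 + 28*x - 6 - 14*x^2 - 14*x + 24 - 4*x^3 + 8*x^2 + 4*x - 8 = -180*b^3 + 330*b^2 - 90*b - 4*x^3 + x^2*(52*b - 6) + x*(-124*b^2 - 36*b + 18)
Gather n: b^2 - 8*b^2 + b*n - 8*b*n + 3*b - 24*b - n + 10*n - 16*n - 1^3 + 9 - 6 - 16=-7*b^2 - 21*b + n*(-7*b - 7) - 14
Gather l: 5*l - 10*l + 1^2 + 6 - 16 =-5*l - 9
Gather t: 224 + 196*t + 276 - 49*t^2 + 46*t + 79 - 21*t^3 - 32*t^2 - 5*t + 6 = -21*t^3 - 81*t^2 + 237*t + 585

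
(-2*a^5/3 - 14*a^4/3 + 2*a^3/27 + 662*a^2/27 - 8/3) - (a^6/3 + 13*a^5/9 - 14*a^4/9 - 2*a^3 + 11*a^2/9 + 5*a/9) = -a^6/3 - 19*a^5/9 - 28*a^4/9 + 56*a^3/27 + 629*a^2/27 - 5*a/9 - 8/3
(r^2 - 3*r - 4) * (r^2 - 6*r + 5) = r^4 - 9*r^3 + 19*r^2 + 9*r - 20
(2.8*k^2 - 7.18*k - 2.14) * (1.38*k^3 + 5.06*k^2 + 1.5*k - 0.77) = 3.864*k^5 + 4.2596*k^4 - 35.084*k^3 - 23.7544*k^2 + 2.3186*k + 1.6478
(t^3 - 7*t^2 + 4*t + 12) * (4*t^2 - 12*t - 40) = 4*t^5 - 40*t^4 + 60*t^3 + 280*t^2 - 304*t - 480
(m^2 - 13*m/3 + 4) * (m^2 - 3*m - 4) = m^4 - 22*m^3/3 + 13*m^2 + 16*m/3 - 16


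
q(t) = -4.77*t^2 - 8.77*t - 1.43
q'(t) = -9.54*t - 8.77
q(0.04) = -1.79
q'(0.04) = -9.15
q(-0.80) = 2.53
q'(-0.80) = -1.14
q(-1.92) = -2.18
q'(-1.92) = 9.55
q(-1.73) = -0.53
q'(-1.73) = 7.73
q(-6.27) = -133.96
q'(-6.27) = 51.05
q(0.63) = -8.85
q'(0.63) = -14.78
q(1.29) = -20.68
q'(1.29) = -21.08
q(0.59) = -8.26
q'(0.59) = -14.40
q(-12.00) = -583.07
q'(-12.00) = 105.71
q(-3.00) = -18.05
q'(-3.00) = 19.85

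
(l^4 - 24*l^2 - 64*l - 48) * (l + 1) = l^5 + l^4 - 24*l^3 - 88*l^2 - 112*l - 48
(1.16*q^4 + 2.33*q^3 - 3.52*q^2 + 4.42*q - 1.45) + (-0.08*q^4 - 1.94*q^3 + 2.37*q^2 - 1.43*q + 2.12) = 1.08*q^4 + 0.39*q^3 - 1.15*q^2 + 2.99*q + 0.67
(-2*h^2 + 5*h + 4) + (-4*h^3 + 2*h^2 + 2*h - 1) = -4*h^3 + 7*h + 3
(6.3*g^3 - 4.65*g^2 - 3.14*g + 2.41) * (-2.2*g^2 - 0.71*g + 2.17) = -13.86*g^5 + 5.757*g^4 + 23.8805*g^3 - 13.1631*g^2 - 8.5249*g + 5.2297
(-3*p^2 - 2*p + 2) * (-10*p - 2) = 30*p^3 + 26*p^2 - 16*p - 4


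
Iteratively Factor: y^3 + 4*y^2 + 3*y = (y + 1)*(y^2 + 3*y) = y*(y + 1)*(y + 3)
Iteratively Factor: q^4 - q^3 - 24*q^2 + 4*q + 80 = (q + 2)*(q^3 - 3*q^2 - 18*q + 40) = (q - 5)*(q + 2)*(q^2 + 2*q - 8) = (q - 5)*(q + 2)*(q + 4)*(q - 2)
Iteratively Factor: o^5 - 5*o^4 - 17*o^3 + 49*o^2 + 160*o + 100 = (o - 5)*(o^4 - 17*o^2 - 36*o - 20) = (o - 5)^2*(o^3 + 5*o^2 + 8*o + 4) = (o - 5)^2*(o + 2)*(o^2 + 3*o + 2) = (o - 5)^2*(o + 1)*(o + 2)*(o + 2)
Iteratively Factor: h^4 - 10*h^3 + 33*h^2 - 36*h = (h - 3)*(h^3 - 7*h^2 + 12*h) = (h - 3)^2*(h^2 - 4*h) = (h - 4)*(h - 3)^2*(h)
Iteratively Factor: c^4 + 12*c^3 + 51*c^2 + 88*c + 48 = (c + 4)*(c^3 + 8*c^2 + 19*c + 12) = (c + 4)^2*(c^2 + 4*c + 3) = (c + 3)*(c + 4)^2*(c + 1)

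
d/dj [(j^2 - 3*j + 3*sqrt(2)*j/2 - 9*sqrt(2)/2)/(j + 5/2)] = (4*j^2 + 20*j - 30 + 33*sqrt(2))/(4*j^2 + 20*j + 25)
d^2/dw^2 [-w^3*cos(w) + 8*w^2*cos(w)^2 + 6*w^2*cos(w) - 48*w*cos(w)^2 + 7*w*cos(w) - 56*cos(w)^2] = w^3*cos(w) - 16*w^2*cos(2*w) - 6*sqrt(2)*w^2*cos(w + pi/4) - 24*w*sin(w) - 32*w*sin(2*w) - 13*w*cos(w) + 96*w*cos(2*w) - 14*sin(w) + 96*sin(2*w) + 12*cos(w) + 120*cos(2*w) + 8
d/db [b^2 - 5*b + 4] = 2*b - 5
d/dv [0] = 0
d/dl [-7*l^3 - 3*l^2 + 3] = 3*l*(-7*l - 2)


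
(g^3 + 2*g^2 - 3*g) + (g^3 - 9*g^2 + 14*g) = 2*g^3 - 7*g^2 + 11*g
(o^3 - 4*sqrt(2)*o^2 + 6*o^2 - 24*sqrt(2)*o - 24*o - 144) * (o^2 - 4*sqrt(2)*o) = o^5 - 8*sqrt(2)*o^4 + 6*o^4 - 48*sqrt(2)*o^3 + 8*o^3 + 48*o^2 + 96*sqrt(2)*o^2 + 576*sqrt(2)*o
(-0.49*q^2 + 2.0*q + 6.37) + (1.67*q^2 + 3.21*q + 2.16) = 1.18*q^2 + 5.21*q + 8.53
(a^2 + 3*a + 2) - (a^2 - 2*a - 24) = 5*a + 26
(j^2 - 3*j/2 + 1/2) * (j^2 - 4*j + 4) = j^4 - 11*j^3/2 + 21*j^2/2 - 8*j + 2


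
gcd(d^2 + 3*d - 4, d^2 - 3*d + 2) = d - 1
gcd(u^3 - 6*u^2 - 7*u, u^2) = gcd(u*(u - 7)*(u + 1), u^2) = u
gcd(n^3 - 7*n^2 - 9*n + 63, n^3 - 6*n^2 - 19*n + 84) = n^2 - 10*n + 21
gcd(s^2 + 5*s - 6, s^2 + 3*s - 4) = s - 1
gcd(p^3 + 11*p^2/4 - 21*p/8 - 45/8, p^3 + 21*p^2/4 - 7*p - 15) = p + 5/4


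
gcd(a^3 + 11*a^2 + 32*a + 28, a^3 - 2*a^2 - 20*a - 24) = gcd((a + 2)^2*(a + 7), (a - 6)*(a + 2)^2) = a^2 + 4*a + 4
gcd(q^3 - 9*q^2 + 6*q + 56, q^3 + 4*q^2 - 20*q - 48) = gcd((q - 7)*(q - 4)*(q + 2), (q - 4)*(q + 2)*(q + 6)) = q^2 - 2*q - 8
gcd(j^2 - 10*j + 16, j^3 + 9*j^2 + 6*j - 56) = j - 2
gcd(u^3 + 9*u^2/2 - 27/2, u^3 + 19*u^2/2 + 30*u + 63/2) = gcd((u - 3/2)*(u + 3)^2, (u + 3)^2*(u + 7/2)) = u^2 + 6*u + 9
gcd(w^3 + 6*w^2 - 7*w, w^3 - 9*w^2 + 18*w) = w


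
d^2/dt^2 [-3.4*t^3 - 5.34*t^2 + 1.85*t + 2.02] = -20.4*t - 10.68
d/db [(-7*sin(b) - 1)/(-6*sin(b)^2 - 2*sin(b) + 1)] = (-12*sin(b) + 21*cos(2*b) - 30)*cos(b)/(6*sin(b)^2 + 2*sin(b) - 1)^2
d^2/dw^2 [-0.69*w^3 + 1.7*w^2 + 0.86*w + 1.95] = 3.4 - 4.14*w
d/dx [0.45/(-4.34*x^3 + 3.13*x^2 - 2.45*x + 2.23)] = (5.859*x^2 - 2.817*x + 1.1025)/(4.34*x^3 - 3.13*x^2 + 2.45*x - 2.23)^2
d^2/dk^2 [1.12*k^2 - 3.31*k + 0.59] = 2.24000000000000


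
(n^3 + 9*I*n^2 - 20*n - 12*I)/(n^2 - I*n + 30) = (n^3 + 9*I*n^2 - 20*n - 12*I)/(n^2 - I*n + 30)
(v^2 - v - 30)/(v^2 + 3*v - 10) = (v - 6)/(v - 2)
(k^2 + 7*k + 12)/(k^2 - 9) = (k + 4)/(k - 3)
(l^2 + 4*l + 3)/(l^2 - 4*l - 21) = (l + 1)/(l - 7)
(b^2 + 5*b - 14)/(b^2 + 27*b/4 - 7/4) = 4*(b - 2)/(4*b - 1)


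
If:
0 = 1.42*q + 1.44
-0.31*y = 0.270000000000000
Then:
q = -1.01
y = -0.87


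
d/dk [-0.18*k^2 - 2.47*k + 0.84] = -0.36*k - 2.47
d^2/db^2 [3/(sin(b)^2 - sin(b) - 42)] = 3*(4*sin(b)^4 - 3*sin(b)^3 + 163*sin(b)^2 - 36*sin(b) - 86)/(sin(b) + cos(b)^2 + 41)^3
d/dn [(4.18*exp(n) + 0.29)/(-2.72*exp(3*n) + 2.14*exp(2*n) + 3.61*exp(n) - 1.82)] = (22.7392*exp(3*n) - 6.5788*exp(2*n) - 1.2412*exp(n) - 8.6545)*exp(n)/(7.3984*exp(6*n) - 11.6416*exp(5*n) - 15.0588*exp(4*n) + 25.3516*exp(3*n) + 5.2425*exp(2*n) - 13.1404*exp(n) + 3.3124)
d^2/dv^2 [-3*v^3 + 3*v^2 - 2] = 6 - 18*v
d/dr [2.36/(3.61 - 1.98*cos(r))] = -4.6728*sin(r)/(1.98*cos(r) - 3.61)^2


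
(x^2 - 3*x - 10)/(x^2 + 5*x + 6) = (x - 5)/(x + 3)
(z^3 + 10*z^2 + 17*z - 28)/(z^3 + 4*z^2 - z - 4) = (z + 7)/(z + 1)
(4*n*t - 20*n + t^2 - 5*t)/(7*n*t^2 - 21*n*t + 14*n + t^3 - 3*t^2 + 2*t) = (4*n*t - 20*n + t^2 - 5*t)/(7*n*t^2 - 21*n*t + 14*n + t^3 - 3*t^2 + 2*t)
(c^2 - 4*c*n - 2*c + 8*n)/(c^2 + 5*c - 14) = (c - 4*n)/(c + 7)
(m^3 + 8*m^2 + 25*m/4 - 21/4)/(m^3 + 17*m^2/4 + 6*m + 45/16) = 4*(2*m^2 + 13*m - 7)/(8*m^2 + 22*m + 15)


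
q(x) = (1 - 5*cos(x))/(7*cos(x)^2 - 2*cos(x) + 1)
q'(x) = (1 - 5*cos(x))*(14*sin(x)*cos(x) - 2*sin(x))/(7*cos(x)^2 - 2*cos(x) + 1)^2 + 5*sin(x)/(7*cos(x)^2 - 2*cos(x) + 1) = (-35*cos(x)^2 + 14*cos(x) + 3)*sin(x)/(7*sin(x)^2 + 2*cos(x) - 8)^2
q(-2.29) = 0.80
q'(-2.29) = 0.56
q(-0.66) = -0.78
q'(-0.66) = 0.33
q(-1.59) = 1.05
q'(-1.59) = -2.51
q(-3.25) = 0.60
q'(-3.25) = -0.05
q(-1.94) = 1.06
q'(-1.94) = 0.89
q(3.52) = 0.63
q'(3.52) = 0.19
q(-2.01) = 1.00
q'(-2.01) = 0.87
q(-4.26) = 0.99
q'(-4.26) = -0.86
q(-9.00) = 0.64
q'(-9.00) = 0.21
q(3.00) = 0.60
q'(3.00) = -0.07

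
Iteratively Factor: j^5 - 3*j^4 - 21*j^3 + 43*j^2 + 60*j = (j - 3)*(j^4 - 21*j^2 - 20*j) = (j - 3)*(j + 4)*(j^3 - 4*j^2 - 5*j) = (j - 5)*(j - 3)*(j + 4)*(j^2 + j) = (j - 5)*(j - 3)*(j + 1)*(j + 4)*(j)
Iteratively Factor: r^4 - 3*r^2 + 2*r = (r + 2)*(r^3 - 2*r^2 + r) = (r - 1)*(r + 2)*(r^2 - r) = (r - 1)^2*(r + 2)*(r)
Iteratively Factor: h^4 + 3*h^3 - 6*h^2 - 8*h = (h - 2)*(h^3 + 5*h^2 + 4*h) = (h - 2)*(h + 1)*(h^2 + 4*h) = (h - 2)*(h + 1)*(h + 4)*(h)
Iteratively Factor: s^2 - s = (s - 1)*(s)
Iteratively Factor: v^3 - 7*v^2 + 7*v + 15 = (v - 5)*(v^2 - 2*v - 3) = (v - 5)*(v - 3)*(v + 1)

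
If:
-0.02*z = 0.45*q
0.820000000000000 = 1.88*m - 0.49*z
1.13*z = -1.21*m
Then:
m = 0.34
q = 0.02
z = -0.37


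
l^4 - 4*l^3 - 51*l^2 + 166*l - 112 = (l - 8)*(l - 2)*(l - 1)*(l + 7)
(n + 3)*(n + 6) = n^2 + 9*n + 18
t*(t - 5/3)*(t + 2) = t^3 + t^2/3 - 10*t/3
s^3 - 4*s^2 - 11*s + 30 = (s - 5)*(s - 2)*(s + 3)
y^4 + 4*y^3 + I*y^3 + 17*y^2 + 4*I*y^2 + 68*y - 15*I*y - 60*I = (y + 4)*(y - 3*I)*(y - I)*(y + 5*I)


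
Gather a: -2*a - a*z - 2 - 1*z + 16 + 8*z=a*(-z - 2) + 7*z + 14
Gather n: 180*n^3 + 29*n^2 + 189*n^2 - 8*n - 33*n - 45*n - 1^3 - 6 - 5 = 180*n^3 + 218*n^2 - 86*n - 12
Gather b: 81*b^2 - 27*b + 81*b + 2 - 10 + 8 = 81*b^2 + 54*b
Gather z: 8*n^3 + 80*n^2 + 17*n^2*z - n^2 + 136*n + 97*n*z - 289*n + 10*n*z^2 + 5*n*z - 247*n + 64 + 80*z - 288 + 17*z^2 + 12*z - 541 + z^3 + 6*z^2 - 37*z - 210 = 8*n^3 + 79*n^2 - 400*n + z^3 + z^2*(10*n + 23) + z*(17*n^2 + 102*n + 55) - 975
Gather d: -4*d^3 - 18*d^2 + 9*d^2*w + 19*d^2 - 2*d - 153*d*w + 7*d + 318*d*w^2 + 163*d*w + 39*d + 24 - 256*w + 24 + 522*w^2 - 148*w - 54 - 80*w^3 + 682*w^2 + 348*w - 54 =-4*d^3 + d^2*(9*w + 1) + d*(318*w^2 + 10*w + 44) - 80*w^3 + 1204*w^2 - 56*w - 60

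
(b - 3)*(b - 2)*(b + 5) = b^3 - 19*b + 30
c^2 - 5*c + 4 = (c - 4)*(c - 1)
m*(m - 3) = m^2 - 3*m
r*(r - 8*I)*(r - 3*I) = r^3 - 11*I*r^2 - 24*r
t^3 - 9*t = t*(t - 3)*(t + 3)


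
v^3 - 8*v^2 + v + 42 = (v - 7)*(v - 3)*(v + 2)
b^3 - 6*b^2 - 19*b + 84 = (b - 7)*(b - 3)*(b + 4)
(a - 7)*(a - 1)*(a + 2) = a^3 - 6*a^2 - 9*a + 14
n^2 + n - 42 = (n - 6)*(n + 7)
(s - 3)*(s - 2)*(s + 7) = s^3 + 2*s^2 - 29*s + 42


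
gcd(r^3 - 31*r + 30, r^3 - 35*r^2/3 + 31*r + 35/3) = r - 5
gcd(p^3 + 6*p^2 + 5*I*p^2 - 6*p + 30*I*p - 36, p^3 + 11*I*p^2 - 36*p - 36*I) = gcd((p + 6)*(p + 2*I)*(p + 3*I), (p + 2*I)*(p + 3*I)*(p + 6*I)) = p^2 + 5*I*p - 6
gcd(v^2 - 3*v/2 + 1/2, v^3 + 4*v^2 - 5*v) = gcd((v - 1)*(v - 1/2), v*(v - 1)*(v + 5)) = v - 1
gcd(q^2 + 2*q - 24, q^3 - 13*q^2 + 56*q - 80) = q - 4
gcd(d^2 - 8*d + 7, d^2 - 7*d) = d - 7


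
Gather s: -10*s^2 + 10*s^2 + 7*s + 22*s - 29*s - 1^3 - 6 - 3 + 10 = 0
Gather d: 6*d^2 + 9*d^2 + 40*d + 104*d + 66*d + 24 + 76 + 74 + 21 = 15*d^2 + 210*d + 195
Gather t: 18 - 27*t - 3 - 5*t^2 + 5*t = -5*t^2 - 22*t + 15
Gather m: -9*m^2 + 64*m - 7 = -9*m^2 + 64*m - 7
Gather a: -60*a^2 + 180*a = -60*a^2 + 180*a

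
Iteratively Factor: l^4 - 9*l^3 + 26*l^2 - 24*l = (l - 4)*(l^3 - 5*l^2 + 6*l) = (l - 4)*(l - 2)*(l^2 - 3*l) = l*(l - 4)*(l - 2)*(l - 3)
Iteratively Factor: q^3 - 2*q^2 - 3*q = (q - 3)*(q^2 + q) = q*(q - 3)*(q + 1)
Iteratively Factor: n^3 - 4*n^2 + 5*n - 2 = (n - 1)*(n^2 - 3*n + 2) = (n - 1)^2*(n - 2)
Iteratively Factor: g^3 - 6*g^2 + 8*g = (g - 4)*(g^2 - 2*g) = (g - 4)*(g - 2)*(g)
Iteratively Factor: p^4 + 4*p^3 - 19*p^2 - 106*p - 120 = (p - 5)*(p^3 + 9*p^2 + 26*p + 24) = (p - 5)*(p + 2)*(p^2 + 7*p + 12) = (p - 5)*(p + 2)*(p + 4)*(p + 3)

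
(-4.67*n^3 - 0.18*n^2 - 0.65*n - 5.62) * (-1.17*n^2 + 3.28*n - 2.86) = 5.4639*n^5 - 15.107*n^4 + 13.5263*n^3 + 4.9582*n^2 - 16.5746*n + 16.0732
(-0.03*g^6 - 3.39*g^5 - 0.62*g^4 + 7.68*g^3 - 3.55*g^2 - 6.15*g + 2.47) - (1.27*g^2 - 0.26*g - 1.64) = -0.03*g^6 - 3.39*g^5 - 0.62*g^4 + 7.68*g^3 - 4.82*g^2 - 5.89*g + 4.11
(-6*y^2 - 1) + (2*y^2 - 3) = -4*y^2 - 4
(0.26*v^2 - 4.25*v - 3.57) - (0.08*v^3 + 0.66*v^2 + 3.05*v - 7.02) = -0.08*v^3 - 0.4*v^2 - 7.3*v + 3.45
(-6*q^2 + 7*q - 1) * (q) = -6*q^3 + 7*q^2 - q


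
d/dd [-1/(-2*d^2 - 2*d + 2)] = (-d - 1/2)/(d^2 + d - 1)^2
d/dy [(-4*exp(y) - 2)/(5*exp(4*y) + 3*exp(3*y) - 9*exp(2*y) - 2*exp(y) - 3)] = (60*exp(4*y) + 64*exp(3*y) - 18*exp(2*y) - 36*exp(y) + 8)*exp(y)/(25*exp(8*y) + 30*exp(7*y) - 81*exp(6*y) - 74*exp(5*y) + 39*exp(4*y) + 18*exp(3*y) + 58*exp(2*y) + 12*exp(y) + 9)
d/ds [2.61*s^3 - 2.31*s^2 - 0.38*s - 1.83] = 7.83*s^2 - 4.62*s - 0.38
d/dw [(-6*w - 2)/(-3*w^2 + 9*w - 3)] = 2*(-3*w^2 - 2*w + 6)/(3*(w^4 - 6*w^3 + 11*w^2 - 6*w + 1))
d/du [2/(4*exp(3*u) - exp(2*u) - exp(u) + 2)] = (-24*exp(2*u) + 4*exp(u) + 2)*exp(u)/(4*exp(3*u) - exp(2*u) - exp(u) + 2)^2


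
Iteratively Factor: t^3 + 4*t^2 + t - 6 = (t + 2)*(t^2 + 2*t - 3) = (t - 1)*(t + 2)*(t + 3)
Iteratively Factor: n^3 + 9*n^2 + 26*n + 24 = (n + 3)*(n^2 + 6*n + 8) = (n + 3)*(n + 4)*(n + 2)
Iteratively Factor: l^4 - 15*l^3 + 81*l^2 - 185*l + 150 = (l - 3)*(l^3 - 12*l^2 + 45*l - 50) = (l - 5)*(l - 3)*(l^2 - 7*l + 10) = (l - 5)^2*(l - 3)*(l - 2)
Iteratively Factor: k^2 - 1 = (k + 1)*(k - 1)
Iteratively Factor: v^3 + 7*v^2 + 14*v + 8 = (v + 4)*(v^2 + 3*v + 2) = (v + 2)*(v + 4)*(v + 1)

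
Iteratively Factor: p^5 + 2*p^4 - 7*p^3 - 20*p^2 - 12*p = (p + 2)*(p^4 - 7*p^2 - 6*p) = (p - 3)*(p + 2)*(p^3 + 3*p^2 + 2*p) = p*(p - 3)*(p + 2)*(p^2 + 3*p + 2) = p*(p - 3)*(p + 1)*(p + 2)*(p + 2)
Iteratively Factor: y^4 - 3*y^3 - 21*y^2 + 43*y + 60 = (y - 3)*(y^3 - 21*y - 20) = (y - 5)*(y - 3)*(y^2 + 5*y + 4) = (y - 5)*(y - 3)*(y + 4)*(y + 1)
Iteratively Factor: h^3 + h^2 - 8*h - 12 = (h - 3)*(h^2 + 4*h + 4) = (h - 3)*(h + 2)*(h + 2)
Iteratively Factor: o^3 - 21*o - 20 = (o - 5)*(o^2 + 5*o + 4) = (o - 5)*(o + 4)*(o + 1)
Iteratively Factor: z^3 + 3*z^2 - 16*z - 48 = (z + 3)*(z^2 - 16) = (z - 4)*(z + 3)*(z + 4)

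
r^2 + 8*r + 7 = (r + 1)*(r + 7)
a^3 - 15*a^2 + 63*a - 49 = (a - 7)^2*(a - 1)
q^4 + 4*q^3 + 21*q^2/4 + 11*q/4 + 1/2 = (q + 1/2)^2*(q + 1)*(q + 2)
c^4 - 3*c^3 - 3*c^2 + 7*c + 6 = (c - 3)*(c - 2)*(c + 1)^2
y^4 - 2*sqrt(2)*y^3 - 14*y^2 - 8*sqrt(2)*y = y*(y - 4*sqrt(2))*(y + sqrt(2))^2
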